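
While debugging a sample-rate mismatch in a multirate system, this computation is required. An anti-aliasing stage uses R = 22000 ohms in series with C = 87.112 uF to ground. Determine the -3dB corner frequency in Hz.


Cutoff frequency of a first-order RC filter:
fc = 1 / (2 * pi * R * C)
C = 87.112 uF = 8.7112e-05 F
fc = 1 / (2 * pi * 22000 * 8.7112e-05)
   = 1 / 12.041498446539
   = 0.083046 Hz

0.083046 Hz


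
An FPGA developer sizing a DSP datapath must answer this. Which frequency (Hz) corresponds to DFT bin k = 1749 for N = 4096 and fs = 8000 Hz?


Frequency of DFT bin k:
f_k = k * fs / N
    = 1749 * 8000 / 4096
    = 13992000 / 4096
    = 3416.016 Hz

3416.016 Hz


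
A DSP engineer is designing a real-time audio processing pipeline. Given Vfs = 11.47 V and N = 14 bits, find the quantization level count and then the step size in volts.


Step 1 — number of quantization levels:
L = 2^N = 2^14 = 16384

Step 2 — LSB step size:
delta = Vfs / L
      = 11.47 / 16384
      = 0.00070007 V

Levels = 16384; step size = 0.00070007 V


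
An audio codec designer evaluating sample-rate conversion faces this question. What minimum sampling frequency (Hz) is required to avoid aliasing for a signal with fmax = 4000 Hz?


The Nyquist rate is twice the maximum frequency component.
fs_min = 2 * fmax
      = 2 * 4000
      = 8000 Hz

8000


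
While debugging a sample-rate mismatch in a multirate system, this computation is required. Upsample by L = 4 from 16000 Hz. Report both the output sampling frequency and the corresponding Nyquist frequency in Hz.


Step 1 — output sample rate after interpolation by L:
fs_out = L * fs_in = 4 * 16000 = 64000 Hz

Step 2 — Nyquist frequency of the output stream:
f_Nyq = fs_out / 2 = 64000 / 2 = 32000.0 Hz

fs_out = 64000 Hz; f_Nyquist = 32000.0 Hz


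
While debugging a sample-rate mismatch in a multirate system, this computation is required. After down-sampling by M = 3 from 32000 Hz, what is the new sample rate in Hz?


Decimation reduces the sample rate:
fs_out = fs_in / M
       = 32000 / 3
       = 10666.6667 Hz

10666.6667 Hz


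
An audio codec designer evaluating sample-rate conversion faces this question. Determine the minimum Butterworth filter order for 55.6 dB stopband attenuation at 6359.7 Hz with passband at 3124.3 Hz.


Butterworth filter order formula:
n = log10(10^(A/10) - 1) / (2 * log10(f_stop/f_pass))
10^(55.6/10) - 1 = 363077.0548
f_stop/f_pass = 6359.7 / 3124.3 = 2.0356
n = 9.006 -> ceil = 10

10


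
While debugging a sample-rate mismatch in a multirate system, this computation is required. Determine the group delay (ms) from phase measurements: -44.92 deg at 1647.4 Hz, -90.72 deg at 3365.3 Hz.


Group delay from phase difference:
tau = -d(phi)/d(omega)
d(phi) = -45.8 deg = -0.799361 rad
d(omega) = 2*pi*(3365.3 - 1647.4) = 10793.884 rad/s
tau = -(-0.799361) / 10793.884
    = 0.0741 ms

0.0741 ms


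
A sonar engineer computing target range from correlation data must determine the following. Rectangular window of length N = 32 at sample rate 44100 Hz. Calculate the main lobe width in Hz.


Main lobe width for a rectangular window:
Width = 2 * fs / N
      = 2 * 44100 / 32
      = 88200 / 32
      = 2756.25 Hz

2756.25 Hz


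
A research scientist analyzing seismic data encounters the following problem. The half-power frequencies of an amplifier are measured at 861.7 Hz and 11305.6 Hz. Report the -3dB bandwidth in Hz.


Bandwidth is the difference of -3dB frequencies:
BW = f_high - f_low
   = 11305.6 - 861.7
   = 10443.9 Hz

10443.9 Hz


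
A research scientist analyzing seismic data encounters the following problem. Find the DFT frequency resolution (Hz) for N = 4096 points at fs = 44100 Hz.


DFT frequency resolution:
df = fs / N
   = 44100 / 4096
   = 10.7666 Hz

10.7666 Hz


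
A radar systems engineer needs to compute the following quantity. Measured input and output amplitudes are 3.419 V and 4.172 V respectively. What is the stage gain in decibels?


Voltage gain in dB:
G = 20 * log10(Vout / Vin)
  = 20 * log10(4.172 / 3.419)
  = 20 * log10(1.22024)
  = 20 * 0.086445
  = 1.73 dB

1.73 dB


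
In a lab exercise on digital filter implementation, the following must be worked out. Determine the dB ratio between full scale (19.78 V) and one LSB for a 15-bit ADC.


Dynamic range from full-scale to LSB:
V_min = V_max / 2^bits = 19.78 / 2^15
DR = 20 * log10(V_max / V_min)
   = 20 * log10(2^15)
   = 20 * 15 * log10(2)
   = 90.31 dB

90.31 dB


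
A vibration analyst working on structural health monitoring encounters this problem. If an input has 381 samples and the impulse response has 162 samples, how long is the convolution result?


Linear convolution output length:
L = N + M - 1
  = 381 + 162 - 1
  = 542 samples

542


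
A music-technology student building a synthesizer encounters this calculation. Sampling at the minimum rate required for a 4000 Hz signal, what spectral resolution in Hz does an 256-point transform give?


Step 1 — Nyquist sampling rate:
fs = 2 * fmax = 2 * 4000 = 8000 Hz

Step 2 — DFT bin spacing:
df = fs / N = 8000 / 256 = 31.25 Hz

31.25 Hz


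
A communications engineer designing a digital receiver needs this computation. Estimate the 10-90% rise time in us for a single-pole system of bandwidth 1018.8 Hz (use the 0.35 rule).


Rise time from bandwidth relationship:
tr = 0.35 / BW
   = 0.35 / 1018.8
   = 0.0003435414213 s
   = 343.5414 us

343.5414 us


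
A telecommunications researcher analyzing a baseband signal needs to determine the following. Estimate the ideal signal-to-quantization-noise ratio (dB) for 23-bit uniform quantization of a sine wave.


Theoretical SNR for a full-scale sinusoid:
SNR = 6.02 * N + 1.76
    = 6.02 * 23 + 1.76
    = 138.46 + 1.76
    = 140.22 dB

140.22 dB


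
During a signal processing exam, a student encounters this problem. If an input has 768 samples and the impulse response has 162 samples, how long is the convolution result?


Linear convolution output length:
L = N + M - 1
  = 768 + 162 - 1
  = 929 samples

929


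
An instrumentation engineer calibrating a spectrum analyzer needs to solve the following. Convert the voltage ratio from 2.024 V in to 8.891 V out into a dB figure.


Voltage gain in dB:
G = 20 * log10(Vout / Vin)
  = 20 * log10(8.891 / 2.024)
  = 20 * log10(4.392787)
  = 20 * 0.64274
  = 12.85 dB

12.85 dB


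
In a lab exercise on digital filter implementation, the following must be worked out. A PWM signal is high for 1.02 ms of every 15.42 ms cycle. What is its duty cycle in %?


Duty cycle as a percentage:
DC = (t_on / T) * 100
   = (1.02 / 15.42) * 100
   = 0.066148 * 100
   = 6.61 %

6.61 %


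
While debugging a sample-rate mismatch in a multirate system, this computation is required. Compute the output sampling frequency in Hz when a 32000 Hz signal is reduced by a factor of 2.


Decimation reduces the sample rate:
fs_out = fs_in / M
       = 32000 / 2
       = 16000.0 Hz

16000.0 Hz


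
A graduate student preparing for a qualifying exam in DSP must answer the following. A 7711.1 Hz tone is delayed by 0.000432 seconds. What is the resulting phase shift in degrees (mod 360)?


Phase shift from frequency and time delay:
phi = 360 * f * t_delay
    = 360 * 7711.1 * 0.000432
    = 1199.23 degrees
    mod 360 = 119.23 degrees

119.23 degrees


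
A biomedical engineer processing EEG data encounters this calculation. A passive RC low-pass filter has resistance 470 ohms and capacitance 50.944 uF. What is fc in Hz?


Cutoff frequency of a first-order RC filter:
fc = 1 / (2 * pi * R * C)
C = 50.944 uF = 5.0944e-05 F
fc = 1 / (2 * pi * 470 * 5.0944e-05)
   = 1 / 0.15044257837581
   = 6.647054 Hz

6.647054 Hz


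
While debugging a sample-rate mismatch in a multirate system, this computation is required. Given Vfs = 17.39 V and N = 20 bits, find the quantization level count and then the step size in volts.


Step 1 — number of quantization levels:
L = 2^N = 2^20 = 1048576

Step 2 — LSB step size:
delta = Vfs / L
      = 17.39 / 1048576
      = 1.658e-05 V

Levels = 1048576; step size = 1.658e-05 V


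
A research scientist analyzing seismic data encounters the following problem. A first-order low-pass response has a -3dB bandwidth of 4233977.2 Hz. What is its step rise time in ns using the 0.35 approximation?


Rise time from bandwidth relationship:
tr = 0.35 / BW
   = 0.35 / 4233977.2
   = 8.266459253e-08 s
   = 82.6646 ns

82.6646 ns


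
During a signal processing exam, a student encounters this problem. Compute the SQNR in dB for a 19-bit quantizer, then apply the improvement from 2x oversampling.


Step 1 — baseline SQNR at Nyquist:
SQNR_base = 6.02*N + 1.76
          = 6.02*19 + 1.76
          = 116.14 dB

Step 2 — oversampling processing gain:
G = 10*log10(OSR) = 10*log10(2) = 3.01 dB

Step 3 — total:
SQNR_total = 116.14 + 3.01 = 119.15 dB

Base SQNR = 116.14 dB; oversampled SQNR = 119.15 dB


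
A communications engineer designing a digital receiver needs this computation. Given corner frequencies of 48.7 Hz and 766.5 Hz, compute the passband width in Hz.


Bandwidth is the difference of -3dB frequencies:
BW = f_high - f_low
   = 766.5 - 48.7
   = 717.8 Hz

717.8 Hz


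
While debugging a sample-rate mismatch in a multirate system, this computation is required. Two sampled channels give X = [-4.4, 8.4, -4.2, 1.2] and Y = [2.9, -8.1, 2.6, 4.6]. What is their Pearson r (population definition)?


Pearson correlation coefficient (population):
r = cov(X,Y) / (std(X) * std(Y))
Mean X = 0.25, Mean Y = 0.5
Cov(X,Y) = -21.675
Std(X) = 5.214163, Std(Y) = 5.023445
r = -0.8275

-0.8275


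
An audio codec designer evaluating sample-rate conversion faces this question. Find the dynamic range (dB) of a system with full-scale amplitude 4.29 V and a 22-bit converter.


Dynamic range from full-scale to LSB:
V_min = V_max / 2^bits = 4.29 / 2^22
DR = 20 * log10(V_max / V_min)
   = 20 * log10(2^22)
   = 20 * 22 * log10(2)
   = 132.45 dB

132.45 dB


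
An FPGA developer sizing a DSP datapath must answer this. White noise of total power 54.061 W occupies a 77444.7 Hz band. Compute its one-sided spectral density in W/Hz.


Power spectral density:
PSD = P / BW
    = 54.061 / 77444.7
    = 0.00069806 W/Hz

0.00069806 W/Hz


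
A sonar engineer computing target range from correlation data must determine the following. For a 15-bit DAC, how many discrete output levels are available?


Number of quantization levels = 2^N
= 2^15
= 32768

32768


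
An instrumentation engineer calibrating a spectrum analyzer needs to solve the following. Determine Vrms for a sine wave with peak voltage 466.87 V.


RMS voltage for a sinusoidal waveform:
V_rms = V_peak / sqrt(2)
      = 466.87 / 1.414214
      = 330.127 V

330.127 V


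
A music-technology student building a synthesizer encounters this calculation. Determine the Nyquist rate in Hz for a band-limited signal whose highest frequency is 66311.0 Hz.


The Nyquist rate is twice the maximum frequency component.
fs_min = 2 * fmax
      = 2 * 66311.0
      = 132622.0 Hz

132622.0


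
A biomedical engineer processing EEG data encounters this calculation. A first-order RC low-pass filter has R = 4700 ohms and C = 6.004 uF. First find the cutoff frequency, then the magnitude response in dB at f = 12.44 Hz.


Step 1 — cutoff frequency:
fc = 1 / (2*pi*R*C)
C = 6.004 uF = 6.004e-06 F
fc = 1 / (2*pi*4700*6.004e-06)
   = 5.64003 Hz

Step 2 — magnitude at f = 12.44 Hz:
|H(f)| = 1 / sqrt(1 + (f/fc)^2)
f/fc = 12.44 / 5.64003 = 2.205662
|H| = 1 / sqrt(1 + 4.864945) = 0.412922
|H|_dB = 20*log10(0.412922) = -7.68 dB

fc = 5.64003 Hz; |H(12.44 Hz)| = -7.68 dB


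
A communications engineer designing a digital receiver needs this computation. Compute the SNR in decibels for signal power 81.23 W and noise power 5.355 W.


SNR in decibels:
SNR = 10 * log10(Ps / Pn)
    = 10 * log10(81.23 / 5.355)
    = 10 * log10(15.169)
    = 10 * 1.181
    = 11.81 dB

11.81 dB


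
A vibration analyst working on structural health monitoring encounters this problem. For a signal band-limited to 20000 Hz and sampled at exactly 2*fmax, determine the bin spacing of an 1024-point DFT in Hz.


Step 1 — Nyquist sampling rate:
fs = 2 * fmax = 2 * 20000 = 40000 Hz

Step 2 — DFT bin spacing:
df = fs / N = 40000 / 1024 = 39.0625 Hz

39.0625 Hz


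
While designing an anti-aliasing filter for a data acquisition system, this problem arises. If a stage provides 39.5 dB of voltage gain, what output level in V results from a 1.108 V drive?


Output voltage from dB gain:
V_out = V_in * 10^(gain_dB / 20)
      = 1.108 * 10^(39.5 / 20)
      = 1.108 * 94.406088
      = 104.6019 V

104.6019 V


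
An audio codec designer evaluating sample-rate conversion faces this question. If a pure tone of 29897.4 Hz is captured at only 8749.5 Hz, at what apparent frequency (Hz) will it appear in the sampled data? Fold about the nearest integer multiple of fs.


Compute the nearest integer multiple of fs to the signal:
n = round(29897.4 / 8749.5) = 3
f_alias = |29897.4 - 3 * 8749.5|
        = |29897.4 - 26248.5|
        = 3648.9 Hz

3648.9


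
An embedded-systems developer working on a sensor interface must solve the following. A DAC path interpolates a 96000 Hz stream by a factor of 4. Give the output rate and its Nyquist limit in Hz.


Step 1 — output sample rate after interpolation by L:
fs_out = L * fs_in = 4 * 96000 = 384000 Hz

Step 2 — Nyquist frequency of the output stream:
f_Nyq = fs_out / 2 = 384000 / 2 = 192000.0 Hz

fs_out = 384000 Hz; f_Nyquist = 192000.0 Hz


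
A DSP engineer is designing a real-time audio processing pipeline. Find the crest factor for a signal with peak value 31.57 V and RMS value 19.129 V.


Crest factor is the ratio of peak to RMS:
CF = V_peak / V_rms
   = 31.57 / 19.129
   = 1.6504

1.6504


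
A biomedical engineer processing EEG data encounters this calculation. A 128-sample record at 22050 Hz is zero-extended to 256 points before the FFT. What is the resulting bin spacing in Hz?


Frequency resolution after zero-padding:
N_padded = 128 * 2 = 256
df = fs / N_padded
   = 22050 / 256
   = 86.1328 Hz

86.1328 Hz


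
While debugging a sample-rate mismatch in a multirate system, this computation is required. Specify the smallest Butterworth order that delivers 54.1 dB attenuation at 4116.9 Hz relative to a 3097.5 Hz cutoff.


Butterworth filter order formula:
n = log10(10^(A/10) - 1) / (2 * log10(f_stop/f_pass))
10^(54.1/10) - 1 = 257038.5783
f_stop/f_pass = 4116.9 / 3097.5 = 1.3291
n = 21.8924 -> ceil = 22

22


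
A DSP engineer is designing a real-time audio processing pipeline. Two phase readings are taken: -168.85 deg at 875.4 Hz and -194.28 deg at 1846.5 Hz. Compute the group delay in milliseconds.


Group delay from phase difference:
tau = -d(phi)/d(omega)
d(phi) = -25.43 deg = -0.443837 rad
d(omega) = 2*pi*(1846.5 - 875.4) = 6101.6013 rad/s
tau = -(-0.443837) / 6101.6013
    = 0.0727 ms

0.0727 ms


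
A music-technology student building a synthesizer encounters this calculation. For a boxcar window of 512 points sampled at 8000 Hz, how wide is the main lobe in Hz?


Main lobe width for a rectangular window:
Width = 2 * fs / N
      = 2 * 8000 / 512
      = 16000 / 512
      = 31.25 Hz

31.25 Hz


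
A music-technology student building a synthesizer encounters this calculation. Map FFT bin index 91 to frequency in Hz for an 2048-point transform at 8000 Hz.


Frequency of DFT bin k:
f_k = k * fs / N
    = 91 * 8000 / 2048
    = 728000 / 2048
    = 355.469 Hz

355.469 Hz


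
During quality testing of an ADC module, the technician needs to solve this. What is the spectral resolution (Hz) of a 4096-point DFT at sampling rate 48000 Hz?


DFT frequency resolution:
df = fs / N
   = 48000 / 4096
   = 11.7188 Hz

11.7188 Hz


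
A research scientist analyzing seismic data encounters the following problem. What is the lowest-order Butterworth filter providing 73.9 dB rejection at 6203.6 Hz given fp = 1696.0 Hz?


Butterworth filter order formula:
n = log10(10^(A/10) - 1) / (2 * log10(f_stop/f_pass))
10^(73.9/10) - 1 = 24547088.1569
f_stop/f_pass = 6203.6 / 1696.0 = 3.6578
n = 6.5605 -> ceil = 7

7


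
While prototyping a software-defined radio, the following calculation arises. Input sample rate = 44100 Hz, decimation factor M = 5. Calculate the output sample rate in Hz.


Decimation reduces the sample rate:
fs_out = fs_in / M
       = 44100 / 5
       = 8820.0 Hz

8820.0 Hz


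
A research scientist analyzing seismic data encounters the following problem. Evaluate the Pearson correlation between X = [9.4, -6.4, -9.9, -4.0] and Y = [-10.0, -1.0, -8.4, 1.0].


Pearson correlation coefficient (population):
r = cov(X,Y) / (std(X) * std(Y))
Mean X = -2.725, Mean Y = -4.6
Cov(X,Y) = -14.645
Std(X) = 7.308001, Std(Y) = 4.688283
r = -0.4274

-0.4274


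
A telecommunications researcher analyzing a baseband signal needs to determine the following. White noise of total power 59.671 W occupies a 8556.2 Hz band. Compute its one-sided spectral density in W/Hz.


Power spectral density:
PSD = P / BW
    = 59.671 / 8556.2
    = 0.00697401 W/Hz

0.00697401 W/Hz


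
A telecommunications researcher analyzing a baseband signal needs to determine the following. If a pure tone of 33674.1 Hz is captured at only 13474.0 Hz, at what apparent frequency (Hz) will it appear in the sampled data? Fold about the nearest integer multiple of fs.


Compute the nearest integer multiple of fs to the signal:
n = round(33674.1 / 13474.0) = 2
f_alias = |33674.1 - 2 * 13474.0|
        = |33674.1 - 26948.0|
        = 6726.1 Hz

6726.1


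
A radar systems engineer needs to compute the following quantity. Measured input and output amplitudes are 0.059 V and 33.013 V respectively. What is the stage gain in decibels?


Voltage gain in dB:
G = 20 * log10(Vout / Vin)
  = 20 * log10(33.013 / 0.059)
  = 20 * log10(559.542373)
  = 20 * 2.747833
  = 54.96 dB

54.96 dB


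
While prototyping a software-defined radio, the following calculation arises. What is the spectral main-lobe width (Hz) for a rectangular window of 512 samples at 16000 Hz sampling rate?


Main lobe width for a rectangular window:
Width = 2 * fs / N
      = 2 * 16000 / 512
      = 32000 / 512
      = 62.5 Hz

62.5 Hz


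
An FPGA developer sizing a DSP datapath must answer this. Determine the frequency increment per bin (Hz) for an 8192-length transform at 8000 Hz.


DFT frequency resolution:
df = fs / N
   = 8000 / 8192
   = 0.9766 Hz

0.9766 Hz


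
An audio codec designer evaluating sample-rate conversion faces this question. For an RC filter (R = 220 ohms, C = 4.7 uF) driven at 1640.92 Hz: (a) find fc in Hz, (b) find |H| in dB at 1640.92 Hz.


Step 1 — cutoff frequency:
fc = 1 / (2*pi*R*C)
C = 4.7 uF = 4.7e-06 F
fc = 1 / (2*pi*220*4.7e-06)
   = 153.922 Hz

Step 2 — magnitude at f = 1640.92 Hz:
|H(f)| = 1 / sqrt(1 + (f/fc)^2)
f/fc = 1640.92 / 153.922 = 10.660724
|H| = 1 / sqrt(1 + 113.651036) = 0.0933923
|H|_dB = 20*log10(0.0933923) = -20.59 dB

fc = 153.922 Hz; |H(1640.92 Hz)| = -20.59 dB


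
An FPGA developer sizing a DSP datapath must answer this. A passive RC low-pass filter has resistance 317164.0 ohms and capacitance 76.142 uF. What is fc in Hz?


Cutoff frequency of a first-order RC filter:
fc = 1 / (2 * pi * R * C)
C = 76.142 uF = 7.6142e-05 F
fc = 1 / (2 * pi * 317164.0 * 7.6142e-05)
   = 1 / 151.73579166848
   = 0.00659 Hz

0.00659 Hz


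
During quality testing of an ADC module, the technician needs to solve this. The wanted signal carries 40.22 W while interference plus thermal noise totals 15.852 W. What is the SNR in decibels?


SNR in decibels:
SNR = 10 * log10(Ps / Pn)
    = 10 * log10(40.22 / 15.852)
    = 10 * log10(2.5372)
    = 10 * 0.4044
    = 4.04 dB

4.04 dB


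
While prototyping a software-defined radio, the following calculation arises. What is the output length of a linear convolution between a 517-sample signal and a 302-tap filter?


Linear convolution output length:
L = N + M - 1
  = 517 + 302 - 1
  = 818 samples

818


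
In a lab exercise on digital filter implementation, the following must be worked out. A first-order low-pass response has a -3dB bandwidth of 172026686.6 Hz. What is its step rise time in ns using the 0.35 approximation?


Rise time from bandwidth relationship:
tr = 0.35 / BW
   = 0.35 / 172026686.6
   = 2.034568048e-09 s
   = 2.0346 ns

2.0346 ns


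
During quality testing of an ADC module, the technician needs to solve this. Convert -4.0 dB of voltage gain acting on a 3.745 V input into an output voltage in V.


Output voltage from dB gain:
V_out = V_in * 10^(gain_dB / 20)
      = 3.745 * 10^(-4.0 / 20)
      = 3.745 * 0.630957
      = 2.3629 V

2.3629 V


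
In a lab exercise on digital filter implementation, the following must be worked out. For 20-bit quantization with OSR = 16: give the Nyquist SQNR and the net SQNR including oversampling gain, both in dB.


Step 1 — baseline SQNR at Nyquist:
SQNR_base = 6.02*N + 1.76
          = 6.02*20 + 1.76
          = 122.16 dB

Step 2 — oversampling processing gain:
G = 10*log10(OSR) = 10*log10(16) = 12.04 dB

Step 3 — total:
SQNR_total = 122.16 + 12.04 = 134.2 dB

Base SQNR = 122.16 dB; oversampled SQNR = 134.2 dB


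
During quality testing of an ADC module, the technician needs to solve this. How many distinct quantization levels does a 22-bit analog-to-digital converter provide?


Number of quantization levels = 2^N
= 2^22
= 4194304

4194304


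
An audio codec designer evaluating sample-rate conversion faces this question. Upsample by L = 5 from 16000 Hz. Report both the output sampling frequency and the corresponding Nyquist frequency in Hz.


Step 1 — output sample rate after interpolation by L:
fs_out = L * fs_in = 5 * 16000 = 80000 Hz

Step 2 — Nyquist frequency of the output stream:
f_Nyq = fs_out / 2 = 80000 / 2 = 40000.0 Hz

fs_out = 80000 Hz; f_Nyquist = 40000.0 Hz


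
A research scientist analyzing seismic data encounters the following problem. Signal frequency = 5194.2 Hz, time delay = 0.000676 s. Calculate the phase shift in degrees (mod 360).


Phase shift from frequency and time delay:
phi = 360 * f * t_delay
    = 360 * 5194.2 * 0.000676
    = 1264.06 degrees
    mod 360 = 184.06 degrees

184.06 degrees


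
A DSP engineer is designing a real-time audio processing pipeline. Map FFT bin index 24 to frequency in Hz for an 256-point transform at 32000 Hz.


Frequency of DFT bin k:
f_k = k * fs / N
    = 24 * 32000 / 256
    = 768000 / 256
    = 3000.0 Hz

3000.0 Hz


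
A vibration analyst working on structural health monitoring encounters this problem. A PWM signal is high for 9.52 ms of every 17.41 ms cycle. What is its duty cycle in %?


Duty cycle as a percentage:
DC = (t_on / T) * 100
   = (9.52 / 17.41) * 100
   = 0.546812 * 100
   = 54.68 %

54.68 %


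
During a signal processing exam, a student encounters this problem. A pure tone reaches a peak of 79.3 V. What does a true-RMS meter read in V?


RMS voltage for a sinusoidal waveform:
V_rms = V_peak / sqrt(2)
      = 79.3 / 1.414214
      = 56.074 V

56.074 V


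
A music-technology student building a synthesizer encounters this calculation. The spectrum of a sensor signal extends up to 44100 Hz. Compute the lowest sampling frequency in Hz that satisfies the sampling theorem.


The Nyquist rate is twice the maximum frequency component.
fs_min = 2 * fmax
      = 2 * 44100
      = 88200 Hz

88200


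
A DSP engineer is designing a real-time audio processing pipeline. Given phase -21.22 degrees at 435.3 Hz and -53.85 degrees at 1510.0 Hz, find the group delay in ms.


Group delay from phase difference:
tau = -d(phi)/d(omega)
d(phi) = -32.63 deg = -0.569501 rad
d(omega) = 2*pi*(1510.0 - 435.3) = 6752.5392 rad/s
tau = -(-0.569501) / 6752.5392
    = 0.0843 ms

0.0843 ms


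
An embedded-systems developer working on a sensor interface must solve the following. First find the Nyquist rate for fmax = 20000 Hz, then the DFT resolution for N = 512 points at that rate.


Step 1 — Nyquist sampling rate:
fs = 2 * fmax = 2 * 20000 = 40000 Hz

Step 2 — DFT bin spacing:
df = fs / N = 40000 / 512 = 78.125 Hz

78.125 Hz


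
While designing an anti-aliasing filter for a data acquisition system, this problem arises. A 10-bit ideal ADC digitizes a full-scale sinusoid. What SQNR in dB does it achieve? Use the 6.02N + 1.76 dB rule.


Theoretical SNR for a full-scale sinusoid:
SNR = 6.02 * N + 1.76
    = 6.02 * 10 + 1.76
    = 60.2 + 1.76
    = 61.96 dB

61.96 dB


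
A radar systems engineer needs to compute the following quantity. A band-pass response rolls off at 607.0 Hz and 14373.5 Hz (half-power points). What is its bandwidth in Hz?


Bandwidth is the difference of -3dB frequencies:
BW = f_high - f_low
   = 14373.5 - 607.0
   = 13766.5 Hz

13766.5 Hz


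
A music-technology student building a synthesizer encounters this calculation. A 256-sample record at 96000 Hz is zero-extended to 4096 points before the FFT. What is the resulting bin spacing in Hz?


Frequency resolution after zero-padding:
N_padded = 256 * 16 = 4096
df = fs / N_padded
   = 96000 / 4096
   = 23.4375 Hz

23.4375 Hz


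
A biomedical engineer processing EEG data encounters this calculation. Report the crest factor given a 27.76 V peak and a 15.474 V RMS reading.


Crest factor is the ratio of peak to RMS:
CF = V_peak / V_rms
   = 27.76 / 15.474
   = 1.794

1.794


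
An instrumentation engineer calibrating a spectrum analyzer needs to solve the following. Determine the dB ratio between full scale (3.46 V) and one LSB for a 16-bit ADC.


Dynamic range from full-scale to LSB:
V_min = V_max / 2^bits = 3.46 / 2^16
DR = 20 * log10(V_max / V_min)
   = 20 * log10(2^16)
   = 20 * 16 * log10(2)
   = 96.33 dB

96.33 dB


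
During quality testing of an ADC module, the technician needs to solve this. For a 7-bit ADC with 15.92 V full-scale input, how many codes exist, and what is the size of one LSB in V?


Step 1 — number of quantization levels:
L = 2^N = 2^7 = 128

Step 2 — LSB step size:
delta = Vfs / L
      = 15.92 / 128
      = 0.124375 V

Levels = 128; step size = 0.124375 V


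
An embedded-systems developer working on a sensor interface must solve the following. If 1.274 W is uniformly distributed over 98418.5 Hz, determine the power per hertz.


Power spectral density:
PSD = P / BW
    = 1.274 / 98418.5
    = 1.294e-05 W/Hz

1.294e-05 W/Hz


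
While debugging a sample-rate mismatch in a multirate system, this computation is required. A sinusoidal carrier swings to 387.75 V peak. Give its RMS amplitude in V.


RMS voltage for a sinusoidal waveform:
V_rms = V_peak / sqrt(2)
      = 387.75 / 1.414214
      = 274.181 V

274.181 V


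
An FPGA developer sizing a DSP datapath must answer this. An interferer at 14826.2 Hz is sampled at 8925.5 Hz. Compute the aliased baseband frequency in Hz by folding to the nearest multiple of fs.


Compute the nearest integer multiple of fs to the signal:
n = round(14826.2 / 8925.5) = 2
f_alias = |14826.2 - 2 * 8925.5|
        = |14826.2 - 17851.0|
        = 3024.8 Hz

3024.8


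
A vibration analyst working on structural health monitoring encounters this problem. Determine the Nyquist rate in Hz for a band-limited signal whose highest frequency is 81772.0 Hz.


The Nyquist rate is twice the maximum frequency component.
fs_min = 2 * fmax
      = 2 * 81772.0
      = 163544.0 Hz

163544.0


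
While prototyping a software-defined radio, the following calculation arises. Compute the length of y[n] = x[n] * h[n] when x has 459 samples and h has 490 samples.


Linear convolution output length:
L = N + M - 1
  = 459 + 490 - 1
  = 948 samples

948


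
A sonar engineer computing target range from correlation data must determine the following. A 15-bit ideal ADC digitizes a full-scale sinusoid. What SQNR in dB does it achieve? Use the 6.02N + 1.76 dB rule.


Theoretical SNR for a full-scale sinusoid:
SNR = 6.02 * N + 1.76
    = 6.02 * 15 + 1.76
    = 90.3 + 1.76
    = 92.06 dB

92.06 dB


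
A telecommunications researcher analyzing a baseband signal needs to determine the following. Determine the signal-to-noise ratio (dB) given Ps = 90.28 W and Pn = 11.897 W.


SNR in decibels:
SNR = 10 * log10(Ps / Pn)
    = 10 * log10(90.28 / 11.897)
    = 10 * log10(7.5885)
    = 10 * 0.8802
    = 8.8 dB

8.8 dB


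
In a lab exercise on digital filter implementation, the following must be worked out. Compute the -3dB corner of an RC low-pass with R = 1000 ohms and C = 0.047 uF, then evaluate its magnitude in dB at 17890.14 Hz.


Step 1 — cutoff frequency:
fc = 1 / (2*pi*R*C)
C = 0.047 uF = 4.7e-08 F
fc = 1 / (2*pi*1000*4.7e-08)
   = 3386.275 Hz

Step 2 — magnitude at f = 17890.14 Hz:
|H(f)| = 1 / sqrt(1 + (f/fc)^2)
f/fc = 17890.14 / 3386.275 = 5.283133
|H| = 1 / sqrt(1 + 27.911494) = 0.1859794
|H|_dB = 20*log10(0.1859794) = -14.61 dB

fc = 3386.275 Hz; |H(17890.14 Hz)| = -14.61 dB


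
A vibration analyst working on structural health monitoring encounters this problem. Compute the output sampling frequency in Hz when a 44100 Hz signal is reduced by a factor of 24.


Decimation reduces the sample rate:
fs_out = fs_in / M
       = 44100 / 24
       = 1837.5 Hz

1837.5 Hz


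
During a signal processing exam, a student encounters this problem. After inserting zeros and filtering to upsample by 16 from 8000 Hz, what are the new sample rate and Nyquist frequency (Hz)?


Step 1 — output sample rate after interpolation by L:
fs_out = L * fs_in = 16 * 8000 = 128000 Hz

Step 2 — Nyquist frequency of the output stream:
f_Nyq = fs_out / 2 = 128000 / 2 = 64000.0 Hz

fs_out = 128000 Hz; f_Nyquist = 64000.0 Hz


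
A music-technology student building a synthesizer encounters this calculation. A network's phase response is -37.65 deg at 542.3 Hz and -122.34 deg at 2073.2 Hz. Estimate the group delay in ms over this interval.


Group delay from phase difference:
tau = -d(phi)/d(omega)
d(phi) = -84.69 deg = -1.478119 rad
d(omega) = 2*pi*(2073.2 - 542.3) = 9618.9284 rad/s
tau = -(-1.478119) / 9618.9284
    = 0.1537 ms

0.1537 ms


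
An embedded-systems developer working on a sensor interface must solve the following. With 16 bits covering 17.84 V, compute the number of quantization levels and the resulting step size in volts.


Step 1 — number of quantization levels:
L = 2^N = 2^16 = 65536

Step 2 — LSB step size:
delta = Vfs / L
      = 17.84 / 65536
      = 0.00027222 V

Levels = 65536; step size = 0.00027222 V


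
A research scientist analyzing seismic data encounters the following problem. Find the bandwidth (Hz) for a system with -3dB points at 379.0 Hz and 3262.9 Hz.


Bandwidth is the difference of -3dB frequencies:
BW = f_high - f_low
   = 3262.9 - 379.0
   = 2883.9 Hz

2883.9 Hz


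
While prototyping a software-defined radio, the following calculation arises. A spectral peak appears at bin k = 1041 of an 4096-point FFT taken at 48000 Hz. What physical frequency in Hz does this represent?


Frequency of DFT bin k:
f_k = k * fs / N
    = 1041 * 48000 / 4096
    = 49968000 / 4096
    = 12199.219 Hz

12199.219 Hz


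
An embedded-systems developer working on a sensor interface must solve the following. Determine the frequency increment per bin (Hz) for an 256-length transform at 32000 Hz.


DFT frequency resolution:
df = fs / N
   = 32000 / 256
   = 125.0 Hz

125.0 Hz


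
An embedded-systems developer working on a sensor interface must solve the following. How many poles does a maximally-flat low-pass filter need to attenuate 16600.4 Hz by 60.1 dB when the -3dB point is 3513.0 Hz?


Butterworth filter order formula:
n = log10(10^(A/10) - 1) / (2 * log10(f_stop/f_pass))
10^(60.1/10) - 1 = 1023291.9923
f_stop/f_pass = 16600.4 / 3513.0 = 4.7254
n = 4.4555 -> ceil = 5

5


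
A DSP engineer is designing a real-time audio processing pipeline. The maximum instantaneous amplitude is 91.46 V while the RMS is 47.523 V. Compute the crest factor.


Crest factor is the ratio of peak to RMS:
CF = V_peak / V_rms
   = 91.46 / 47.523
   = 1.9245

1.9245


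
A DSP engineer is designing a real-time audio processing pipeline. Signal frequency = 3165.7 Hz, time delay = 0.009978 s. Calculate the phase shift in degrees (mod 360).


Phase shift from frequency and time delay:
phi = 360 * f * t_delay
    = 360 * 3165.7 * 0.009978
    = 11371.45 degrees
    mod 360 = 211.45 degrees

211.45 degrees


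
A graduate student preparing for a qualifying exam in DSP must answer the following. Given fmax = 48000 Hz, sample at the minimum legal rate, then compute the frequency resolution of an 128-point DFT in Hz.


Step 1 — Nyquist sampling rate:
fs = 2 * fmax = 2 * 48000 = 96000 Hz

Step 2 — DFT bin spacing:
df = fs / N = 96000 / 128 = 750.0 Hz

750.0 Hz


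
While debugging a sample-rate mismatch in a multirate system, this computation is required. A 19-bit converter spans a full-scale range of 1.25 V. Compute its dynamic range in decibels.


Dynamic range from full-scale to LSB:
V_min = V_max / 2^bits = 1.25 / 2^19
DR = 20 * log10(V_max / V_min)
   = 20 * log10(2^19)
   = 20 * 19 * log10(2)
   = 114.39 dB

114.39 dB


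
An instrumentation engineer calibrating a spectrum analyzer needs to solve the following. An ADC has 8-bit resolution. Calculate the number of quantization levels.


Number of quantization levels = 2^N
= 2^8
= 256

256


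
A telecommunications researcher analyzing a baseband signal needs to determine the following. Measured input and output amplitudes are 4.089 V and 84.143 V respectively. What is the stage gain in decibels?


Voltage gain in dB:
G = 20 * log10(Vout / Vin)
  = 20 * log10(84.143 / 4.089)
  = 20 * log10(20.577892)
  = 20 * 1.313401
  = 26.27 dB

26.27 dB


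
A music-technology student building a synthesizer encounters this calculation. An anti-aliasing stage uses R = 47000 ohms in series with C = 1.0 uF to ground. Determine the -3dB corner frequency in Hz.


Cutoff frequency of a first-order RC filter:
fc = 1 / (2 * pi * R * C)
C = 1.0 uF = 1e-06 F
fc = 1 / (2 * pi * 47000 * 1e-06)
   = 1 / 0.29530970943744
   = 3.386275 Hz

3.386275 Hz


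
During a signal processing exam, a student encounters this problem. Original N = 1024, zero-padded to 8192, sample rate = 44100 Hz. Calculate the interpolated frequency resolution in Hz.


Frequency resolution after zero-padding:
N_padded = 1024 * 8 = 8192
df = fs / N_padded
   = 44100 / 8192
   = 5.3833 Hz

5.3833 Hz


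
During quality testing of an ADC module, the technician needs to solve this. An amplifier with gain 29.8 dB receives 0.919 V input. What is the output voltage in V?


Output voltage from dB gain:
V_out = V_in * 10^(gain_dB / 20)
      = 0.919 * 10^(29.8 / 20)
      = 0.919 * 30.902954
      = 28.3998 V

28.3998 V


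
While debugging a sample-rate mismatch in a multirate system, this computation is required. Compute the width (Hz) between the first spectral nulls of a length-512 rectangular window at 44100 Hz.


Main lobe width for a rectangular window:
Width = 2 * fs / N
      = 2 * 44100 / 512
      = 88200 / 512
      = 172.266 Hz

172.266 Hz


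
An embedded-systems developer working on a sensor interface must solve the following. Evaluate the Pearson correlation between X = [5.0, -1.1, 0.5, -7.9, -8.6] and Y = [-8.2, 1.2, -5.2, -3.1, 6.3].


Pearson correlation coefficient (population):
r = cov(X,Y) / (std(X) * std(Y))
Mean X = -2.42, Mean Y = -1.8
Cov(X,Y) = -19.278
Std(X) = 5.168133, Std(Y) = 5.075825
r = -0.7349

-0.7349


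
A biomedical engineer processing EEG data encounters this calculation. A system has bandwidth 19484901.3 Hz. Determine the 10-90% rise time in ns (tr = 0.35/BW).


Rise time from bandwidth relationship:
tr = 0.35 / BW
   = 0.35 / 19484901.3
   = 1.796262627e-08 s
   = 17.9626 ns

17.9626 ns


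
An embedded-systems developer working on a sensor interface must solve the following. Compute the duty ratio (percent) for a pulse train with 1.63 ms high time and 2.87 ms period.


Duty cycle as a percentage:
DC = (t_on / T) * 100
   = (1.63 / 2.87) * 100
   = 0.567944 * 100
   = 56.79 %

56.79 %


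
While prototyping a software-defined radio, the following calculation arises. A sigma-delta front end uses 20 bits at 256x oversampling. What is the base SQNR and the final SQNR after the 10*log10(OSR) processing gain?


Step 1 — baseline SQNR at Nyquist:
SQNR_base = 6.02*N + 1.76
          = 6.02*20 + 1.76
          = 122.16 dB

Step 2 — oversampling processing gain:
G = 10*log10(OSR) = 10*log10(256) = 24.08 dB

Step 3 — total:
SQNR_total = 122.16 + 24.08 = 146.24 dB

Base SQNR = 122.16 dB; oversampled SQNR = 146.24 dB


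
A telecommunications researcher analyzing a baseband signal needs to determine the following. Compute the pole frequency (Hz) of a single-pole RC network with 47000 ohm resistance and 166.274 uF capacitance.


Cutoff frequency of a first-order RC filter:
fc = 1 / (2 * pi * R * C)
C = 166.274 uF = 0.000166274 F
fc = 1 / (2 * pi * 47000 * 0.000166274)
   = 1 / 49.102326627001
   = 0.020366 Hz

0.020366 Hz


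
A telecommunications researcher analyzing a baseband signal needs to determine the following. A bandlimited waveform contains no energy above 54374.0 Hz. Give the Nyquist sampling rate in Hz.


The Nyquist rate is twice the maximum frequency component.
fs_min = 2 * fmax
      = 2 * 54374.0
      = 108748.0 Hz

108748.0


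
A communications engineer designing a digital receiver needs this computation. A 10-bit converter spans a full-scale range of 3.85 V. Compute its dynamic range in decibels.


Dynamic range from full-scale to LSB:
V_min = V_max / 2^bits = 3.85 / 2^10
DR = 20 * log10(V_max / V_min)
   = 20 * log10(2^10)
   = 20 * 10 * log10(2)
   = 60.21 dB

60.21 dB


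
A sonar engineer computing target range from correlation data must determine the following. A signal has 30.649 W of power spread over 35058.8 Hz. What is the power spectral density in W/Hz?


Power spectral density:
PSD = P / BW
    = 30.649 / 35058.8
    = 0.00087422 W/Hz

0.00087422 W/Hz


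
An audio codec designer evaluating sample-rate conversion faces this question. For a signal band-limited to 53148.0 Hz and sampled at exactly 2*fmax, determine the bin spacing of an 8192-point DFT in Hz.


Step 1 — Nyquist sampling rate:
fs = 2 * fmax = 2 * 53148.0 = 106296.0 Hz

Step 2 — DFT bin spacing:
df = fs / N = 106296.0 / 8192 = 12.9756 Hz

12.9756 Hz


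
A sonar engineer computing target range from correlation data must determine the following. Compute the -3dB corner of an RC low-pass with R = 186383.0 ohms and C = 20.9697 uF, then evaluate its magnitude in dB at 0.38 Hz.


Step 1 — cutoff frequency:
fc = 1 / (2*pi*R*C)
C = 20.9697 uF = 2.09697e-05 F
fc = 1 / (2*pi*186383.0*2.09697e-05)
   = 0.0407213 Hz

Step 2 — magnitude at f = 0.38 Hz:
|H(f)| = 1 / sqrt(1 + (f/fc)^2)
f/fc = 0.38 / 0.0407213 = 9.331726
|H| = 1 / sqrt(1 + 87.08111) = 0.1065513
|H|_dB = 20*log10(0.1065513) = -19.45 dB

fc = 0.0407213 Hz; |H(0.38 Hz)| = -19.45 dB


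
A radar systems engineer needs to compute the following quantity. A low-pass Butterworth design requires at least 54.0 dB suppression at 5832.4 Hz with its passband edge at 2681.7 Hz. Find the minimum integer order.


Butterworth filter order formula:
n = log10(10^(A/10) - 1) / (2 * log10(f_stop/f_pass))
10^(54.0/10) - 1 = 251187.6432
f_stop/f_pass = 5832.4 / 2681.7 = 2.1749
n = 8.0015 -> ceil = 9

9


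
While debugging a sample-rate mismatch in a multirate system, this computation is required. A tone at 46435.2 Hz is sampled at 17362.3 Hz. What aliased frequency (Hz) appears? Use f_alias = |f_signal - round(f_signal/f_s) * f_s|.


Compute the nearest integer multiple of fs to the signal:
n = round(46435.2 / 17362.3) = 3
f_alias = |46435.2 - 3 * 17362.3|
        = |46435.2 - 52086.9|
        = 5651.7 Hz

5651.7
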